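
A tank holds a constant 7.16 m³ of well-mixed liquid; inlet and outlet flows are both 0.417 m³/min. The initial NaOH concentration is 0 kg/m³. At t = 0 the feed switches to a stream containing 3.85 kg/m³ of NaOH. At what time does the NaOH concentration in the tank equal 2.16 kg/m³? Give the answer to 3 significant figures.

14.1 min

Transient balance on the dissolved component: V dC/dt = Q(C_in − C), so τ = V/Q = 17.170 min.
C(t) = C_in + (C₀ − C_in) e^(−t/τ). Set C = 2.16 and solve for t:
e^(−t/τ) = (C − C_in)/(C₀ − C_in) = (2.16 − 3.85)/(0 − 3.85) = 0.43896
t = −τ ln(…) = 17.170 × 0.82334 = 14.137 min.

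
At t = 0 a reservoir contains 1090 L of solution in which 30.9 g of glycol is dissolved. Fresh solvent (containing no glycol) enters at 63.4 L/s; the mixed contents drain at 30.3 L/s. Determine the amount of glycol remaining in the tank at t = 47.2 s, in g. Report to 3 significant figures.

Total volume: dV/dt = Q_in − Q_out = 33.100 L/s, so V(t) = 1090 + 33.100 t and V(47.2) = 2652.3 L.
Species balance (pure solvent in): dm/dt = −Q_out · m/V(t).
Separate: dm/m = −Q_out dt/V(t) ⇒ ln(m/m₀) = −(Q_out/(Q_in−Q_out)) ln(V/V₀).
m = m₀ (V₀/V)^(Q_out/(Q_in−Q_out)) = 30.9 × (1090/2652.3)^(0.91541) = 13.691 g.

13.7 g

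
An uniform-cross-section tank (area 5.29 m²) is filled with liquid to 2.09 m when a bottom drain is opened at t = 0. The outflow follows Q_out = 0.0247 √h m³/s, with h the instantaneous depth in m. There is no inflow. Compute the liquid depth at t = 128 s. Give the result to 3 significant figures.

A dh/dt = −Q_out = −0.0247 √h.
This is separable: 2 d(√h)/dt = −0.0247/A, so √h = √h₀ − (0.0247/(2A)) t.
√h = √2.09 − 0.0247·128/(2·5.29) = 1.4457 − 0.29883 = 1.1469.
h = 1.1469² = 1.3153 m.

1.32 m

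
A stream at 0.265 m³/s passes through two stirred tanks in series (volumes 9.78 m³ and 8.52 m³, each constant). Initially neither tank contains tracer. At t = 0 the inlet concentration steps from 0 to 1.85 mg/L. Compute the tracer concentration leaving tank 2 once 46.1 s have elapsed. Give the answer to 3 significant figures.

0.714 mg/L

Time constants: τᵢ = Vᵢ/Q for each well-mixed tank.
τ₁ = 9.78/0.265 = 36.906 s; τ₂ = 8.52/0.265 = 32.151 s.
Tank 1: C₁ = C_in(1 − e^(−t/τ₁)). Tank 2 (τ₁ ≠ τ₂): C₂ = C_in[1 − (τ₁ e^(−t/τ₁) − τ₂ e^(−t/τ₂))/(τ₁ − τ₂)].
At t = 46.1: e^(−t/τ₁) = 0.28675, e^(−t/τ₂) = 0.23839.
C₂ = 1.85·[1 − (36.906·0.28675 − 32.151·0.23839)/(4.7547)] = 1.85·0.38619 = 0.71445 mg/L.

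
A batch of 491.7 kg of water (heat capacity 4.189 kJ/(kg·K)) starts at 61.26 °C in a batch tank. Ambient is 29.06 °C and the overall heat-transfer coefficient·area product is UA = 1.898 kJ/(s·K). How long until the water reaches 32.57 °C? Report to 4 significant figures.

Heat balance on the well-mixed liquid: M c_p dT/dt = −UA(T − T_amb).
τ = M c_p/UA = 1085.21 s; T_ss = T_amb = 29.0600 °C.
T(t) = T_ss + (T₀ − T_ss)e^(−t/τ); set T = 32.57:
t = −τ ln[(T − T_ss)/(T₀ − T_ss)] = −1085.21 · ln(0.109006) = 2405.21 s.

2405 s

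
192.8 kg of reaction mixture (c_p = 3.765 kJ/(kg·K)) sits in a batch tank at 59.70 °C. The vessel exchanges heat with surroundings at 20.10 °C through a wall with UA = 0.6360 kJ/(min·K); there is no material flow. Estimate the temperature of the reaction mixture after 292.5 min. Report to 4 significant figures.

M c_p dT/dt = −UA(T − T_amb).
dT/dt = (T_ss − T)/τ with T_ss = T_amb = 20.1000 °C, τ = M c_p/UA = 192.8·3.765/0.6360 = 1141.34 min.
T approaches T_ss exponentially: T(t) = T_ss + (T₀ − T_ss) e^(−t/τ).
T(292.5) = 20.1000 + (39.6000)·0.773927 = 50.7475 °C.

50.75 °C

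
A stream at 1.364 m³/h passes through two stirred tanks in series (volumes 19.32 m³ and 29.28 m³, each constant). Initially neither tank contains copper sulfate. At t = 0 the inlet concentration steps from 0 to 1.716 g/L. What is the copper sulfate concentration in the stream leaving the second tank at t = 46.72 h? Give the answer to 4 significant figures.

1.267 g/L

Each tank obeys Vᵢ dCᵢ/dt = Q(Cᵢ₋₁ − Cᵢ), so τᵢ = Vᵢ/Q.
τ₁ = 19.32/1.364 = 14.1642 h; τ₂ = 29.28/1.364 = 21.4663 h.
Solving the cascade with C₁(0)=C₂(0)=0 gives C₂(t) = C_in[1 − (τ₁ e^(−t/τ₁) − τ₂ e^(−t/τ₂))/(τ₁ − τ₂)].
At t = 46.72: e^(−t/τ₁) = 0.0369403, e^(−t/τ₂) = 0.113445.
C₂ = 1.716·[1 − (14.1642·0.0369403 − 21.4663·0.113445)/(-7.30205)] = 1.716·0.738154 = 1.26667 g/L.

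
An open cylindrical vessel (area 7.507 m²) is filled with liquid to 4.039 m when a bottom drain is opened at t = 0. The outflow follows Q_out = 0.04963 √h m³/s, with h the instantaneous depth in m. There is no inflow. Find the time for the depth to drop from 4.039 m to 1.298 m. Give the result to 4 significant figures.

Accumulation of liquid (constant cross-section A): A dh/dt = −0.04963 √h.
∫ h^(−1/2) dh = −(0.04963/A) ∫ dt, giving 2√h = 2√h₀ − (0.04963/A) t.
t = 2A(√h₀ − √h)/0.04963 = 2·7.507·(√4.039 − √1.298)/0.04963
  = 15.0140 × (2.00973 − 1.13930) / 0.04963 = 263.321 s.

263.3 s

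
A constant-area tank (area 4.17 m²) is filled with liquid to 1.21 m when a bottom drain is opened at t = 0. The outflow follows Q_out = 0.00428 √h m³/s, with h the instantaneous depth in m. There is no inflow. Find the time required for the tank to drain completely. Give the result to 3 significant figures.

A dh/dt = −Q_out = −0.00428 √h.
∫ h^(−1/2) dh = −(0.00428/A) ∫ dt, giving 2√h = 2√h₀ − (0.00428/A) t.
Set h = 0: 2√h₀ = (0.00428/A) t_empty ⇒ t_empty = 2A√h₀/0.00428.
t_empty = 2·4.17·√1.21/0.00428 = 8.3400·1.1000/0.00428 = 2143.5 s.

2140 s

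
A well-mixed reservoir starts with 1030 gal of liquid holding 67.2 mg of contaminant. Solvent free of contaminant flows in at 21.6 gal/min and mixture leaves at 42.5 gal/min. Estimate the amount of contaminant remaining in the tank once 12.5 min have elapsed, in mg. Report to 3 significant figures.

Let m(t) be the amount of contaminant. Volume: V(t) = V₀ + (Q_in − Q_out) t = 1030 − 20.900 t; V(12.5) = 768.75 gal.
Species balance (pure solvent in): dm/dt = −Q_out · m/V(t).
Separate: dm/m = −Q_out dt/V(t) ⇒ ln(m/m₀) = −(Q_out/(Q_in−Q_out)) ln(V/V₀).
m = m₀ (V₀/V)^(Q_out/(Q_in−Q_out)) = 67.2 × (1030/768.75)^(-2.0335) = 37.069 mg.

37.1 mg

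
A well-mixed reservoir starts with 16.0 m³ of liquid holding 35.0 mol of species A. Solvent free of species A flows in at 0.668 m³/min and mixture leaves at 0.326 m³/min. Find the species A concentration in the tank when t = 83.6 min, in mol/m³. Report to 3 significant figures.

Total volume: dV/dt = Q_in − Q_out = 0.34200 m³/min, so V(t) = 16.0 + 0.34200 t and V(83.6) = 44.591 m³.
No species A enters, so dm/dt = −Q_out · (m/V).
Separate: dm/m = −Q_out dt/V(t) ⇒ ln(m/m₀) = −(Q_out/(Q_in−Q_out)) ln(V/V₀).
m = m₀ (V₀/V)^(Q_out/(Q_in−Q_out)) = 35.0 × (16.0/44.591)^(0.95322) = 13.175 mol.
C = m/V = 13.175/44.591 = 0.29547 mol/m³.

0.295 mol/m³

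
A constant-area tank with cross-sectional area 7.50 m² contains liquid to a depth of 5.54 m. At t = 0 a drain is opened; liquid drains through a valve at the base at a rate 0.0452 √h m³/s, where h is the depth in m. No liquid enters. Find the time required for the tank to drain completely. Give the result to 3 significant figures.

A dh/dt = −Q_out = −0.0452 √h.
This is separable: 2 d(√h)/dt = −0.0452/A, so √h = √h₀ − (0.0452/(2A)) t.
Set h = 0: 2√h₀ = (0.0452/A) t_empty ⇒ t_empty = 2A√h₀/0.0452.
t_empty = 2·7.50·√5.54/0.0452 = 15.000·2.3537/0.0452 = 781.10 s.

781 s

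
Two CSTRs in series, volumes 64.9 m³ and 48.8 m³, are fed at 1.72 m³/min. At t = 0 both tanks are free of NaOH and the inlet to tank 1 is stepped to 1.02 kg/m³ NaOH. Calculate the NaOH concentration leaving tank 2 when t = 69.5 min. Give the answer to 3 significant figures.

0.635 kg/m³

Each tank obeys Vᵢ dCᵢ/dt = Q(Cᵢ₋₁ − Cᵢ), so τᵢ = Vᵢ/Q.
τ₁ = 64.9/1.72 = 37.733 min; τ₂ = 48.8/1.72 = 28.372 min.
Solving the cascade with C₁(0)=C₂(0)=0 gives C₂(t) = C_in[1 − (τ₁ e^(−t/τ₁) − τ₂ e^(−t/τ₂))/(τ₁ − τ₂)].
At t = 69.5: e^(−t/τ₁) = 0.15851, e^(−t/τ₂) = 0.086329.
C₂ = 1.02·[1 − (37.733·0.15851 − 28.372·0.086329)/(9.3605)] = 1.02·0.62269 = 0.63514 kg/m³.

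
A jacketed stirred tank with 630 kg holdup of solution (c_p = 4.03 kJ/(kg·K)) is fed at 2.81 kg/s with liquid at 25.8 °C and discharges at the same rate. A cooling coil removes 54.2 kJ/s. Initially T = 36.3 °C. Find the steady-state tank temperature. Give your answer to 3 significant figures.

21.0 °C

M c_p dT/dt = ṁ c_p (T_in − T) − Q̇.
At steady state dT/dt = 0 ⇒ T_ss = T_in − Q̇/(ṁ c_p) = 25.8 − 54.2/(2.81·4.03) = 21.014 °C.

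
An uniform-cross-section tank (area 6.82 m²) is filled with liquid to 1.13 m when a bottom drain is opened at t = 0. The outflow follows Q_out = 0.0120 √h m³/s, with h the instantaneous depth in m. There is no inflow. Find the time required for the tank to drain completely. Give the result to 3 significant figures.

With no inflow, A dh/dt = −0.0120 √h.
Separate and integrate: 2(√h − √h₀) = −(0.0120/A) t.
Tank is empty when √h = 0: t_empty = 2A√h₀/0.0120.
t_empty = 2·6.82·√1.13/0.0120 = 13.640·1.0630/0.0120 = 1208.3 s.

1210 s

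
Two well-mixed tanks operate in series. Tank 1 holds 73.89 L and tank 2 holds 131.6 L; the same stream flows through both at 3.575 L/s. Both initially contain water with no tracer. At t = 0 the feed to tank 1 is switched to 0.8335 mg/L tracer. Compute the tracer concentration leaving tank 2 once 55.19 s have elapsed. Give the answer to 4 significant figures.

Species balance on tank i: dCᵢ/dt = (Cᵢ₋₁ − Cᵢ)/τᵢ with τᵢ = Vᵢ/Q.
τ₁ = 73.89/3.575 = 20.6685 s; τ₂ = 131.6/3.575 = 36.8112 s.
Tank 1: C₁ = C_in(1 − e^(−t/τ₁)). Tank 2 (τ₁ ≠ τ₂): C₂ = C_in[1 − (τ₁ e^(−t/τ₁) − τ₂ e^(−t/τ₂))/(τ₁ − τ₂)].
At t = 55.19: e^(−t/τ₁) = 0.0692354, e^(−t/τ₂) = 0.223293.
C₂ = 0.8335·[1 − (20.6685·0.0692354 − 36.8112·0.223293)/(-16.1427)] = 0.8335·0.579458 = 0.482978 mg/L.

0.4830 mg/L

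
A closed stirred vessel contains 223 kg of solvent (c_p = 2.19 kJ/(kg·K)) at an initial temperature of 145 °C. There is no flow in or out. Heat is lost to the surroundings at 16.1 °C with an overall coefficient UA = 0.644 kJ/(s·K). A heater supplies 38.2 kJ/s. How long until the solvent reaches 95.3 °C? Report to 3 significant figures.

M c_p dT/dt = −UA(T − T_amb) + Q̇.
τ = M c_p/UA = 758.34 s; T_ss = T_amb + Q̇/UA = 16.1 + 38.2/0.644 = 75.417 °C.
T(t) = T_ss + (T₀ − T_ss)e^(−t/τ); set T = 95.3:
t = −τ ln[(T − T_ss)/(T₀ − T_ss)] = −758.34 · ln(0.28575) = 949.93 s.

950 s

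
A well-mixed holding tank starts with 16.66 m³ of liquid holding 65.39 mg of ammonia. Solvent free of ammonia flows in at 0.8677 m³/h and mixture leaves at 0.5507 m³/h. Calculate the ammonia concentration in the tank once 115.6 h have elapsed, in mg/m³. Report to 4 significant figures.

0.1627 mg/m³

Total volume: dV/dt = Q_in − Q_out = 0.317000 m³/h, so V(t) = 16.66 + 0.317000 t and V(115.6) = 53.3052 m³.
Species balance (pure solvent in): dm/dt = −Q_out · m/V(t).
Separate: dm/m = −Q_out dt/V(t) ⇒ ln(m/m₀) = −(Q_out/(Q_in−Q_out)) ln(V/V₀).
m = m₀ (V₀/V)^(Q_out/(Q_in−Q_out)) = 65.39 × (16.66/53.3052)^(1.73722) = 8.67060 mg.
C = m/V = 8.67060/53.3052 = 0.162659 mg/m³.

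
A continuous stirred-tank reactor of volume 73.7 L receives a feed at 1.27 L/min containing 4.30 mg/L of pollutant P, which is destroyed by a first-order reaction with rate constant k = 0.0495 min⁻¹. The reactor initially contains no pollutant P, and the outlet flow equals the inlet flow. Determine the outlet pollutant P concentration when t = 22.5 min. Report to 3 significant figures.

0.863 mg/L

Accumulation = in − out − consumed: V dC/dt = Q C_in − Q C − k V C.
dC/dt = (Q/V) C_in − (Q/V + k) C; effective rate a = Q/V + k = 0.017232 + 0.0495 = 0.066732 min⁻¹.
C_ss = Q C_in/(Q + kV) = 1.1104 mg/L; C(t) = C_ss + (C₀ − C_ss) e^(−a t).
C(22.5) = 1.1104 + (-1.1104)·e^(−0.066732·22.5) = 1.1104 + (-1.1104)·0.22280 = 0.86298 mg/L.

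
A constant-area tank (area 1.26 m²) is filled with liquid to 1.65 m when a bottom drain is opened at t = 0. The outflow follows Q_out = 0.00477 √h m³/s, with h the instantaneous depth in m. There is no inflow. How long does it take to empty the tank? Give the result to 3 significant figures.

679 s

Accumulation of liquid (constant cross-section A): A dh/dt = −0.00477 √h.
Separate and integrate: 2(√h − √h₀) = −(0.00477/A) t.
Set h = 0: 2√h₀ = (0.00477/A) t_empty ⇒ t_empty = 2A√h₀/0.00477.
t_empty = 2·1.26·√1.65/0.00477 = 2.5200·1.2845/0.00477 = 678.62 s.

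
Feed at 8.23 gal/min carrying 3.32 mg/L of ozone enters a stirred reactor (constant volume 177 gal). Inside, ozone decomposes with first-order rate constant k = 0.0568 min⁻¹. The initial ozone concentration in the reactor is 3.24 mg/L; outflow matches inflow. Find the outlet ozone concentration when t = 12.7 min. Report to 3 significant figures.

1.96 mg/L

Accumulation = in − out − consumed: V dC/dt = Q C_in − Q C − k V C.
This is linear with rate a = Q/V + k = 0.10330 min⁻¹.
C_ss = Q C_in/(Q + kV) = 1.4944 mg/L; C(t) = C_ss + (C₀ − C_ss) e^(−a t).
C(12.7) = 1.4944 + (1.7456)·e^(−0.10330·12.7) = 1.4944 + (1.7456)·0.26931 = 1.9645 mg/L.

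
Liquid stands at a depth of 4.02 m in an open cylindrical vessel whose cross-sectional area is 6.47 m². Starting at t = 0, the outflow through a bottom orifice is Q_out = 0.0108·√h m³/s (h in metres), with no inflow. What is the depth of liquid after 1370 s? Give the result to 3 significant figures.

Accumulation of liquid (constant cross-section A): A dh/dt = −0.0108 √h.
∫ h^(−1/2) dh = −(0.0108/A) ∫ dt, giving 2√h = 2√h₀ − (0.0108/A) t.
√h = √4.02 − 0.0108·1370/(2·6.47) = 2.0050 − 1.1434 = 0.86156.
h = 0.86156² = 0.74229 m.

0.742 m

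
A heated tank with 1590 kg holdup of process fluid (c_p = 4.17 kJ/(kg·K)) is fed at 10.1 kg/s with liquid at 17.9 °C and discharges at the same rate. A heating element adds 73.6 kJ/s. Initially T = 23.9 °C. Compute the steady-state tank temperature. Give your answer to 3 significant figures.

19.6 °C

M c_p dT/dt = ṁ c_p (T_in − T) + Q̇.
At steady state dT/dt = 0 ⇒ T_ss = T_in + Q̇/(ṁ c_p) = 17.9 + 73.6/(10.1·4.17) = 19.648 °C.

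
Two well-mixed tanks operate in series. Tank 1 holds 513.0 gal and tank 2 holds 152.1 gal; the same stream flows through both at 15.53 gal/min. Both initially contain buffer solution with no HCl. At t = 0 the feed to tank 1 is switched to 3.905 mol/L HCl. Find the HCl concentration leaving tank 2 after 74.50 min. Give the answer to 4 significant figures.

Each tank obeys Vᵢ dCᵢ/dt = Q(Cᵢ₋₁ − Cᵢ), so τᵢ = Vᵢ/Q.
τ₁ = 513.0/15.53 = 33.0328 min; τ₂ = 152.1/15.53 = 9.79395 min.
Tank 1: C₁ = C_in(1 − e^(−t/τ₁)). Tank 2 (τ₁ ≠ τ₂): C₂ = C_in[1 − (τ₁ e^(−t/τ₁) − τ₂ e^(−t/τ₂))/(τ₁ − τ₂)].
At t = 74.50: e^(−t/τ₁) = 0.104839, e^(−t/τ₂) = 0.000497090.
C₂ = 3.905·[1 − (33.0328·0.104839 − 9.79395·0.000497090)/(23.2389)] = 3.905·0.851187 = 3.32388 mol/L.

3.324 mol/L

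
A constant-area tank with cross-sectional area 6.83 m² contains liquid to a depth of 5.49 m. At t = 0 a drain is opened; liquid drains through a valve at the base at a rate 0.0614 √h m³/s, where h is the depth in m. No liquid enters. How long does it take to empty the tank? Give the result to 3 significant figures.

521 s

With no inflow, A dh/dt = −0.0614 √h.
Separate and integrate: 2(√h − √h₀) = −(0.0614/A) t.
Set h = 0: 2√h₀ = (0.0614/A) t_empty ⇒ t_empty = 2A√h₀/0.0614.
t_empty = 2·6.83·√5.49/0.0614 = 13.660·2.3431/0.0614 = 521.28 s.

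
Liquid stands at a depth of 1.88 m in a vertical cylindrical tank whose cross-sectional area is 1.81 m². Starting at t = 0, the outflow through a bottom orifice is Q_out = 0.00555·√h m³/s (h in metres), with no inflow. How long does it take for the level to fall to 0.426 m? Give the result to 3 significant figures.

A dh/dt = −Q_out = −0.00555 √h.
This is separable: 2 d(√h)/dt = −0.00555/A, so √h = √h₀ − (0.00555/(2A)) t.
t = 2A(√h₀ − √h)/0.00555 = 2·1.81·(√1.88 − √0.426)/0.00555
  = 3.6200 × (1.3711 − 0.65269) / 0.00555 = 468.61 s.

469 s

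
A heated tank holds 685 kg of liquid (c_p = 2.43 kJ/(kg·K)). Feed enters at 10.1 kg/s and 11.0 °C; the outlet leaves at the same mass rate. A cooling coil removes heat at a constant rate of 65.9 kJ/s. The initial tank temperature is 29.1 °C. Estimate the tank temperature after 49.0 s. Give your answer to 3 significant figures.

18.4 °C

M c_p dT/dt = ṁ c_p (T_in − T) − Q̇.
τ = M/ṁ = 67.822 s; T_ss = T_in − Q̇/(ṁ c_p) = 11.0 − 65.9/(10.1·2.43) = 8.3149 °C.
Solution: T(t) = T_ss + (T₀ − T_ss) e^(−t/τ).
T(49.0) = 8.3149 + (20.785)·e^(−49.0/67.822) = 8.3149 + (20.785)·0.48555 = 18.407 °C.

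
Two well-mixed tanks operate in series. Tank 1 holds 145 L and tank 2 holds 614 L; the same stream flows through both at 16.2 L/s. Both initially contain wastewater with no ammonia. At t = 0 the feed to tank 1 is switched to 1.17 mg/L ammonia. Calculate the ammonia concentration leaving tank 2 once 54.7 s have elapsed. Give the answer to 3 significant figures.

Time constants: τᵢ = Vᵢ/Q for each well-mixed tank.
τ₁ = 145/16.2 = 8.9506 s; τ₂ = 614/16.2 = 37.901 s.
Tank 1: C₁ = C_in(1 − e^(−t/τ₁)). Tank 2 (τ₁ ≠ τ₂): C₂ = C_in[1 − (τ₁ e^(−t/τ₁) − τ₂ e^(−t/τ₂))/(τ₁ − τ₂)].
At t = 54.7: e^(−t/τ₁) = 0.0022176, e^(−t/τ₂) = 0.23616.
C₂ = 1.17·[1 − (8.9506·0.0022176 − 37.901·0.23616)/(-28.951)] = 1.17·0.69151 = 0.80906 mg/L.

0.809 mg/L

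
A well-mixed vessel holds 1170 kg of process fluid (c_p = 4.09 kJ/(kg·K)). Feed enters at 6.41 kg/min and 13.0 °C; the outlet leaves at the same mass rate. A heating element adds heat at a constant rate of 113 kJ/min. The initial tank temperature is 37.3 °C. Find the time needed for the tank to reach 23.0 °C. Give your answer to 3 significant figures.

229 min

Unsteady energy balance on the tank contents: M c_p dT/dt = ṁ c_p (T_in − T) + 113.
τ = M/ṁ = 182.53 min; T_ss = T_in + Q̇/(ṁ c_p) = 17.310 °C.
T(t) = T_ss + (T₀ − T_ss) e^(−t/τ). Set T = 23.0:
e^(−t/τ) = (23.0 − 17.310)/(37.3 − 17.310) = 0.28464
t = −182.53 · ln(0.28464) = 229.35 min.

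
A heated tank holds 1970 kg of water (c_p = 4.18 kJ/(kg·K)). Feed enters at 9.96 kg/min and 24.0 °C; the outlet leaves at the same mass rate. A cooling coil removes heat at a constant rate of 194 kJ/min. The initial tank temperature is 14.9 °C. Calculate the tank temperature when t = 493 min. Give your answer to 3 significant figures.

19.0 °C

Energy balance: M c_p dT/dt = ṁ c_p (T_in − T) − 194.
τ = M/ṁ = 197.79 min; T_ss = T_in − Q̇/(ṁ c_p) = 24.0 − 194/(9.96·4.18) = 19.340 °C.
Integrating: T(t) = T_ss + (T₀ − T_ss) e^(−t/τ).
T(493) = 19.340 + (-4.4402)·e^(−493/197.79) = 19.340 + (-4.4402)·0.082701 = 18.973 °C.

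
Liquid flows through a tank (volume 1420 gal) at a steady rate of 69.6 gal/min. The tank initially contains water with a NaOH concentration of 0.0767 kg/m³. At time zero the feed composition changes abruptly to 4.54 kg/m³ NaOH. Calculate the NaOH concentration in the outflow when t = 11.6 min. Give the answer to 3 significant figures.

Transient balance on the dissolved component: V dC/dt = Q(C_in − C).
Time constant τ = V/Q = 1420/69.6 = 20.402 min.
C approaches C_in exponentially: C(t) = C_in + (C₀ − C_in) e^(−t/τ).
C(11.6) = 4.54 + (0.0767 − 4.54)·e^(−11.6/20.402) = 4.54 + (-4.4633)·0.56634 = 2.0123 kg/m³.

2.01 kg/m³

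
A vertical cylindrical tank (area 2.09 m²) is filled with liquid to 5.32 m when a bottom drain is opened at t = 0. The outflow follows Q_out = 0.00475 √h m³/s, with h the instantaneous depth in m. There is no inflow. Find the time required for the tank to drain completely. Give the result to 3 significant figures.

2030 s

A dh/dt = −Q_out = −0.00475 √h.
∫ h^(−1/2) dh = −(0.00475/A) ∫ dt, giving 2√h = 2√h₀ − (0.00475/A) t.
Tank is empty when √h = 0: t_empty = 2A√h₀/0.00475.
t_empty = 2·2.09·√5.32/0.00475 = 4.1800·2.3065/0.00475 = 2029.7 s.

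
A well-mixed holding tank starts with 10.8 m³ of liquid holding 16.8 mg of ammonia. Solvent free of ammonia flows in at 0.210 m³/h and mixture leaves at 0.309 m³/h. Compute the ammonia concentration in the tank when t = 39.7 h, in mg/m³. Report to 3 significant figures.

0.596 mg/m³

Let m(t) be the amount of ammonia. Volume: V(t) = V₀ + (Q_in − Q_out) t = 10.8 − 0.099000 t; V(39.7) = 6.8697 m³.
No ammonia enters, so dm/dt = −Q_out · (m/V).
Separate: dm/m = −Q_out dt/V(t) ⇒ ln(m/m₀) = −(Q_out/(Q_in−Q_out)) ln(V/V₀).
m = m₀ (V₀/V)^(Q_out/(Q_in−Q_out)) = 16.8 × (10.8/6.8697)^(-3.1212) = 4.0929 mg.
C = m/V = 4.0929/6.8697 = 0.59580 mg/m³.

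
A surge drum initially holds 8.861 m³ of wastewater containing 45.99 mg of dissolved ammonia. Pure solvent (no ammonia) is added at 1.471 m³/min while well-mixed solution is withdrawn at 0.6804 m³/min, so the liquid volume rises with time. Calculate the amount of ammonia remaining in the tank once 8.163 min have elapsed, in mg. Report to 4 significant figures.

28.72 mg

Total volume: dV/dt = Q_in − Q_out = 0.790600 m³/min, so V(t) = 8.861 + 0.790600 t and V(8.163) = 15.3147 m³.
No ammonia enters, so dm/dt = −Q_out · (m/V).
Separate: dm/m = −Q_out dt/V(t) ⇒ ln(m/m₀) = −(Q_out/(Q_in−Q_out)) ln(V/V₀).
m = m₀ (V₀/V)^(Q_out/(Q_in−Q_out)) = 45.99 × (8.861/15.3147)^(0.860612) = 28.7184 mg.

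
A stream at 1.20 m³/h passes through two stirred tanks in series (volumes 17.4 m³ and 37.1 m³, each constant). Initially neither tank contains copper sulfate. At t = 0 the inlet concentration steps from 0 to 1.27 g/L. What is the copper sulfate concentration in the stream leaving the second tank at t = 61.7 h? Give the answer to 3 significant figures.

Time constants: τᵢ = Vᵢ/Q for each well-mixed tank.
τ₁ = 17.4/1.20 = 14.500 h; τ₂ = 37.1/1.20 = 30.917 h.
Solving the cascade with C₁(0)=C₂(0)=0 gives C₂(t) = C_in[1 − (τ₁ e^(−t/τ₁) − τ₂ e^(−t/τ₂))/(τ₁ − τ₂)].
At t = 61.7: e^(−t/τ₁) = 0.014191, e^(−t/τ₂) = 0.13592.
C₂ = 1.27·[1 − (14.500·0.014191 − 30.917·0.13592)/(-16.417)] = 1.27·0.75656 = 0.96083 g/L.

0.961 g/L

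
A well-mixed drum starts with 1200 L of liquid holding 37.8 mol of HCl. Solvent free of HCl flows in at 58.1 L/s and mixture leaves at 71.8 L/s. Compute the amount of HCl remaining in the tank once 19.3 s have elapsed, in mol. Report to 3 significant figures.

10.3 mol

Total volume: dV/dt = Q_in − Q_out = -13.700 L/s, so V(t) = 1200 − 13.700 t and V(19.3) = 935.59 L.
No HCl enters, so dm/dt = −Q_out · (m/V).
dm/m = −Q_out dt/(V₀ − 13.700 t); integrating gives ln(m/m₀) = −(Q_out/(Q_in−Q_out)) ln(V/V₀).
m = m₀ (V₀/V)^(Q_out/(Q_in−Q_out)) = 37.8 × (1200/935.59)^(-5.2409) = 10.256 mol.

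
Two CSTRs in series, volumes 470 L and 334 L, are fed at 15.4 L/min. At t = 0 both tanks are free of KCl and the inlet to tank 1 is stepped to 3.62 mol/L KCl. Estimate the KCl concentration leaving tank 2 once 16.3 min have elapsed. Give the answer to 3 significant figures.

0.479 mol/L

Species balance on tank i: dCᵢ/dt = (Cᵢ₋₁ − Cᵢ)/τᵢ with τᵢ = Vᵢ/Q.
τ₁ = 470/15.4 = 30.519 min; τ₂ = 334/15.4 = 21.688 min.
Solving the cascade with C₁(0)=C₂(0)=0 gives C₂(t) = C_in[1 − (τ₁ e^(−t/τ₁) − τ₂ e^(−t/τ₂))/(τ₁ − τ₂)].
At t = 16.3: e^(−t/τ₁) = 0.58621, e^(−t/τ₂) = 0.47163.
C₂ = 3.62·[1 − (30.519·0.58621 − 21.688·0.47163)/(8.8312)] = 3.62·0.13242 = 0.47934 mol/L.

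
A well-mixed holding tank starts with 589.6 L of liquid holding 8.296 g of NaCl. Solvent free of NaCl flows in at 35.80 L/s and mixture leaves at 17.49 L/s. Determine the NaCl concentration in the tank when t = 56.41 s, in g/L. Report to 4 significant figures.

Let m(t) be the amount of NaCl. Volume: V(t) = V₀ + (Q_in − Q_out) t = 589.6 + 18.3100 t; V(56.41) = 1622.47 L.
No NaCl enters, so dm/dt = −Q_out · (m/V).
dm/m = −Q_out dt/(V₀ + 18.3100 t); integrating gives ln(m/m₀) = −(Q_out/(Q_in−Q_out)) ln(V/V₀).
m = m₀ (V₀/V)^(Q_out/(Q_in−Q_out)) = 8.296 × (589.6/1622.47)^(0.955216) = 3.15456 g.
C = m/V = 3.15456/1622.47 = 0.00194430 g/L.

0.001944 g/L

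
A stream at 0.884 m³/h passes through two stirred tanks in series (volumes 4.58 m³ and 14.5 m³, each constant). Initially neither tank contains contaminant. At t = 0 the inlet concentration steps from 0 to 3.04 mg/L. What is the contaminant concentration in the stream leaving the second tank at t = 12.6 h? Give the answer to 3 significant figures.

1.10 mg/L

Species balance on tank i: dCᵢ/dt = (Cᵢ₋₁ − Cᵢ)/τᵢ with τᵢ = Vᵢ/Q.
τ₁ = 4.58/0.884 = 5.1810 h; τ₂ = 14.5/0.884 = 16.403 h.
Tank 1: C₁ = C_in(1 − e^(−t/τ₁)). Tank 2 (τ₁ ≠ τ₂): C₂ = C_in[1 − (τ₁ e^(−t/τ₁) − τ₂ e^(−t/τ₂))/(τ₁ − τ₂)].
At t = 12.6: e^(−t/τ₁) = 0.087864, e^(−t/τ₂) = 0.46386.
C₂ = 3.04·[1 − (5.1810·0.087864 − 16.403·0.46386)/(-11.222)] = 3.04·0.36254 = 1.1021 mg/L.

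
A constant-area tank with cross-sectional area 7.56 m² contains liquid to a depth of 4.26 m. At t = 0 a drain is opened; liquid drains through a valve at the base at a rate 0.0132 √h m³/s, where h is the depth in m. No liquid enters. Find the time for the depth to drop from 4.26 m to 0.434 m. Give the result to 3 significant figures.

1610 s

Unsteady balance on liquid volume: A dh/dt = −0.0132 √h.
∫ h^(−1/2) dh = −(0.0132/A) ∫ dt, giving 2√h = 2√h₀ − (0.0132/A) t.
t = 2A(√h₀ − √h)/0.0132 = 2·7.56·(√4.26 − √0.434)/0.0132
  = 15.120 × (2.0640 − 0.65879) / 0.0132 = 1609.6 s.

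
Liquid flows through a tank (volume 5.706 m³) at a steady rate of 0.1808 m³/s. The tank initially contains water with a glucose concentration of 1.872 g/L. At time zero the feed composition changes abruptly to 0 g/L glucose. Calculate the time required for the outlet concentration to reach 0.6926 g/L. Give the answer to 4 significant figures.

31.38 s

Species balance: V dC/dt = Q(C_in − C) ⇒ τ = V/Q = 31.5597 s.
C(t) = C_in + (C₀ − C_in) e^(−t/τ). Set C = 0.6926 and solve for t:
e^(−t/τ) = (C − C_in)/(C₀ − C_in) = (0.6926 − 0)/(1.872 − 0) = 0.369979
t = −τ ln(…) = 31.5597 × 0.994310 = 31.3802 s.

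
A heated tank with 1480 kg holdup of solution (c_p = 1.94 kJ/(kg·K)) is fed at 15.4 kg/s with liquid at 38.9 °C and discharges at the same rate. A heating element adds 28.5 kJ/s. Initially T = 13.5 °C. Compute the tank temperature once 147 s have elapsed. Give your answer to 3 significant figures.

34.1 °C

M c_p dT/dt = ṁ c_p (T_in − T) + Q̇.
Rearrange: dT/dt = (T_ss − T)/τ with τ = M/ṁ = 96.104 s and T_ss = T_in + Q̇/(ṁ c_p) = 39.854 °C.
This is linear first-order; T(t) = T_ss + (T₀ − T_ss) e^(−t/τ).
T(147) = 39.854 + (-26.354)·e^(−147/96.104) = 39.854 + (-26.354)·0.21662 = 34.145 °C.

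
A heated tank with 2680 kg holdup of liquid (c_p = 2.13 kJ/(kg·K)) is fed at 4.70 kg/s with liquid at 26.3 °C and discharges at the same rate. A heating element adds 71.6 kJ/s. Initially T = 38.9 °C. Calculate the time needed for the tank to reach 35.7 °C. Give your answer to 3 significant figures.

505 s

Energy balance: M c_p dT/dt = ṁ c_p (T_in − T) + 71.6.
τ = M/ṁ = 570.21 s; T_ss = T_in + Q̇/(ṁ c_p) = 33.452 °C.
T(t) = T_ss + (T₀ − T_ss) e^(−t/τ). Set T = 35.7:
e^(−t/τ) = (35.7 − 33.452)/(38.9 − 33.452) = 0.41261
t = −570.21 · ln(0.41261) = 504.78 s.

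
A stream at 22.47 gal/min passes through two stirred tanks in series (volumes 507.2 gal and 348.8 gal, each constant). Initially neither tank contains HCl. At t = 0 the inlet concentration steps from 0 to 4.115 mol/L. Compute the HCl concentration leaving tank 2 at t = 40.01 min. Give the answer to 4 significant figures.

2.565 mol/L

Each tank obeys Vᵢ dCᵢ/dt = Q(Cᵢ₋₁ − Cᵢ), so τᵢ = Vᵢ/Q.
τ₁ = 507.2/22.47 = 22.5723 min; τ₂ = 348.8/22.47 = 15.5229 min.
Tank 1: C₁ = C_in(1 − e^(−t/τ₁)). Tank 2 (τ₁ ≠ τ₂): C₂ = C_in[1 − (τ₁ e^(−t/τ₁) − τ₂ e^(−t/τ₂))/(τ₁ − τ₂)].
At t = 40.01: e^(−t/τ₁) = 0.169903, e^(−t/τ₂) = 0.0759653.
C₂ = 4.115·[1 − (22.5723·0.169903 − 15.5229·0.0759653)/(7.04940)] = 4.115·0.623243 = 2.56464 mol/L.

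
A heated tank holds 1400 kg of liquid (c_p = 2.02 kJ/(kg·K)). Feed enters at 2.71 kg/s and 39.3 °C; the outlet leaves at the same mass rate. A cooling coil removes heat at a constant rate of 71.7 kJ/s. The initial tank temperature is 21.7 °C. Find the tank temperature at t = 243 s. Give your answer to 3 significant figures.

23.4 °C

First-law balance (no shaft work): M c_p dT/dt = ṁ c_p (T_in − T) − 71.7.
Rearrange: dT/dt = (T_ss − T)/τ with τ = M/ṁ = 516.61 s and T_ss = T_in − Q̇/(ṁ c_p) = 26.202 °C.
This is linear first-order; T(t) = T_ss + (T₀ − T_ss) e^(−t/τ).
T(243) = 26.202 + (-4.5022)·e^(−243/516.61) = 26.202 + (-4.5022)·0.62477 = 23.389 °C.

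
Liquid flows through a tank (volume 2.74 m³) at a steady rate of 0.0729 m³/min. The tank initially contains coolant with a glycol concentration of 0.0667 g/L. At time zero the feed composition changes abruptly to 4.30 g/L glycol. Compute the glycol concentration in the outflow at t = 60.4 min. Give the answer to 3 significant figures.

3.45 g/L

Accumulation = in − out for the solute gives V dC/dt = Q(C_in − C).
Rewrite as dC/dt + C/τ = C_in/τ, τ = V/Q = 37.586 min.
Solution: C(t) = C_in + (C₀ − C_in) e^(−t/τ).
C(60.4) = 4.30 + (0.0667 − 4.30)·e^(−60.4/37.586) = 4.30 + (-4.2333)·0.20049 = 3.4513 g/L.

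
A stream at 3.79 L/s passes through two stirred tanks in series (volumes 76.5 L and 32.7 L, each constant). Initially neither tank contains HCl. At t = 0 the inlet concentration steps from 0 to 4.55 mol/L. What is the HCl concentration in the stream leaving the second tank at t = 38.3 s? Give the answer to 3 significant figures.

3.40 mol/L

Species balance on tank i: dCᵢ/dt = (Cᵢ₋₁ − Cᵢ)/τᵢ with τᵢ = Vᵢ/Q.
τ₁ = 76.5/3.79 = 20.185 s; τ₂ = 32.7/3.79 = 8.6280 s.
Tank 1: C₁ = C_in(1 − e^(−t/τ₁)). Tank 2 (τ₁ ≠ τ₂): C₂ = C_in[1 − (τ₁ e^(−t/τ₁) − τ₂ e^(−t/τ₂))/(τ₁ − τ₂)].
At t = 38.3: e^(−t/τ₁) = 0.14995, e^(−t/τ₂) = 0.011807.
C₂ = 4.55·[1 − (20.185·0.14995 − 8.6280·0.011807)/(11.557)] = 4.55·0.74692 = 3.3985 mol/L.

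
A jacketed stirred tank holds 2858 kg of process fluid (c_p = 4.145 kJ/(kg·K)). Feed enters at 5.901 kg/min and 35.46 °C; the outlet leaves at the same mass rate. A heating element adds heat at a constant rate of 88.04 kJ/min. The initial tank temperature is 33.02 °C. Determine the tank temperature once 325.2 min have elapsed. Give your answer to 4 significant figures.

Heat balance on the well-mixed liquid: M c_p dT/dt = ṁ c_p (T_in − T) + 88.04.
Rearrange: dT/dt = (T_ss − T)/τ with τ = M/ṁ = 484.325 min and T_ss = T_in + Q̇/(ṁ c_p) = 39.0594 °C.
This is linear first-order; T(t) = T_ss + (T₀ − T_ss) e^(−t/τ).
T(325.2) = 39.0594 + (-6.03940)·e^(−325.2/484.325) = 39.0594 + (-6.03940)·0.510967 = 35.9735 °C.

35.97 °C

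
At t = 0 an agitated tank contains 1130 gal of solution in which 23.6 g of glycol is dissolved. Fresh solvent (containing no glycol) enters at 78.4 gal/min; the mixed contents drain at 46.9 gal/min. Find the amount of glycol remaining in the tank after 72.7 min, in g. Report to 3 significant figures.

4.54 g

Total volume: dV/dt = Q_in − Q_out = 31.500 gal/min, so V(t) = 1130 + 31.500 t and V(72.7) = 3420.1 gal.
No glycol enters, so dm/dt = −Q_out · (m/V).
Separate: dm/m = −Q_out dt/V(t) ⇒ ln(m/m₀) = −(Q_out/(Q_in−Q_out)) ln(V/V₀).
m = m₀ (V₀/V)^(Q_out/(Q_in−Q_out)) = 23.6 × (1130/3420.1)^(1.4889) = 4.5376 g.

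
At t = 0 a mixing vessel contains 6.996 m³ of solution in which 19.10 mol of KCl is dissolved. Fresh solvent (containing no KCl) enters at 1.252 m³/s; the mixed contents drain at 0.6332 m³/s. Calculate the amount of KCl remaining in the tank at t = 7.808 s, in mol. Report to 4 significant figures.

11.16 mol

Total volume: dV/dt = Q_in − Q_out = 0.618800 m³/s, so V(t) = 6.996 + 0.618800 t and V(7.808) = 11.8276 m³.
No KCl enters, so dm/dt = −Q_out · (m/V).
dm/m = −Q_out dt/(V₀ + 0.618800 t); integrating gives ln(m/m₀) = −(Q_out/(Q_in−Q_out)) ln(V/V₀).
m = m₀ (V₀/V)^(Q_out/(Q_in−Q_out)) = 19.10 × (6.996/11.8276)^(1.02327) = 11.1604 mol.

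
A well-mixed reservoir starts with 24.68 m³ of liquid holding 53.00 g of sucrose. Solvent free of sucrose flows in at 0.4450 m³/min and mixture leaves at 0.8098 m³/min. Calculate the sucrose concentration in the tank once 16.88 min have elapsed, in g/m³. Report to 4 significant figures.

1.513 g/m³

Total volume: dV/dt = Q_in − Q_out = -0.364800 m³/min, so V(t) = 24.68 − 0.364800 t and V(16.88) = 18.5222 m³.
Species balance (pure solvent in): dm/dt = −Q_out · m/V(t).
Separate: dm/m = −Q_out dt/V(t) ⇒ ln(m/m₀) = −(Q_out/(Q_in−Q_out)) ln(V/V₀).
m = m₀ (V₀/V)^(Q_out/(Q_in−Q_out)) = 53.00 × (24.68/18.5222)^(-2.21985) = 28.0263 g.
C = m/V = 28.0263/18.5222 = 1.51312 g/m³.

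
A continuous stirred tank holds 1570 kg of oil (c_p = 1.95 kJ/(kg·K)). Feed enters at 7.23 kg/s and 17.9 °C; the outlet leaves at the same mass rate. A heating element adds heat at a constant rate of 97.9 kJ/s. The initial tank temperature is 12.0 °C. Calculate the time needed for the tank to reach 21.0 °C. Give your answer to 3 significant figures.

262 s

M c_p dT/dt = ṁ c_p (T_in − T) + Q̇.
τ = M/ṁ = 217.15 s; T_ss = T_in + Q̇/(ṁ c_p) = 24.844 °C.
T(t) = T_ss + (T₀ − T_ss) e^(−t/τ). Set T = 21.0:
e^(−t/τ) = (21.0 − 24.844)/(12.0 − 24.844) = 0.29928
t = −217.15 · ln(0.29928) = 261.96 s.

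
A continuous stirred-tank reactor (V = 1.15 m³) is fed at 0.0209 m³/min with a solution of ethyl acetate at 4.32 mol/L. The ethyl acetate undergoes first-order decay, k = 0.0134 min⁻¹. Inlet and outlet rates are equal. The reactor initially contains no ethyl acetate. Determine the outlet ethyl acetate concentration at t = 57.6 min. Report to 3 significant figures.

Species balance: V dC/dt = Q C_in − Q C − k V C.
dC/dt = (Q/V) C_in − (Q/V + k) C; effective rate a = Q/V + k = 0.018174 + 0.0134 = 0.031574 min⁻¹.
C_ss = Q C_in/(Q + kV) = 2.4866 mol/L; C(t) = C_ss + (C₀ − C_ss) e^(−a t).
C(57.6) = 2.4866 + (-2.4866)·e^(−0.031574·57.6) = 2.4866 + (-2.4866)·0.16224 = 2.0832 mol/L.

2.08 mol/L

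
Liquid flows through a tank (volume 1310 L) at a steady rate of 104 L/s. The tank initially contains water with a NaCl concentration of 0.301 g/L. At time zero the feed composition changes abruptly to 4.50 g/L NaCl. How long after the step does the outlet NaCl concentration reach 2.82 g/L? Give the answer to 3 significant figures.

Species balance on the tank: V dC/dt = Q(C_in − C), so τ = V/Q = 12.596 s.
C(t) = C_in + (C₀ − C_in) e^(−t/τ). Set C = 2.82 and solve for t:
e^(−t/τ) = (C − C_in)/(C₀ − C_in) = (2.82 − 4.50)/(0.301 − 4.50) = 0.40010
t = −τ ln(…) = 12.596 × 0.91605 = 11.539 s.

11.5 s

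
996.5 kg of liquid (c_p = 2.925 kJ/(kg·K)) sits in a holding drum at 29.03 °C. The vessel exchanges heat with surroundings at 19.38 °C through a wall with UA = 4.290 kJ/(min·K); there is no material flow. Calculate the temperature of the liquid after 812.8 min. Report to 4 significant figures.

M c_p dT/dt = −UA(T − T_amb).
dT/dt = (T_ss − T)/τ with T_ss = T_amb = 19.3800 °C, τ = M c_p/UA = 996.5·2.925/4.290 = 679.432 min.
T approaches T_ss exponentially: T(t) = T_ss + (T₀ − T_ss) e^(−t/τ).
T(812.8) = 19.3800 + (9.65000)·0.302313 = 22.2973 °C.

22.30 °C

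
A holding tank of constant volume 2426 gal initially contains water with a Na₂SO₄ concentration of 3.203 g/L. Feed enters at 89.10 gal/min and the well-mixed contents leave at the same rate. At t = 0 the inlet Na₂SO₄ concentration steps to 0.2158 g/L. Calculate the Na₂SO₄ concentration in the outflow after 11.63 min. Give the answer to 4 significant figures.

Mass balance on the solute (V constant): V dC/dt = Q(C_in − C).
So dC/dt = (C_in − C)/τ with τ = V/Q = 2426/89.10 = 27.2278 min.
Integrating: C(t) = C_in + (C₀ − C_in) e^(−t/τ).
C(11.63) = 0.2158 + (3.203 − 0.2158)·e^(−11.63/27.2278) = 0.2158 + (2.98720)·0.652375 = 2.16457 g/L.

2.165 g/L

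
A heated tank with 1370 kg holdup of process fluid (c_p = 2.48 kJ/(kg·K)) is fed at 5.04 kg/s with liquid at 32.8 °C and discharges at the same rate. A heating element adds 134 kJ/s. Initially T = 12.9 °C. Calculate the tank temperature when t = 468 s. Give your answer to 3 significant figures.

M c_p dT/dt = ṁ c_p (T_in − T) + Q̇.
Rearrange: dT/dt = (T_ss − T)/τ with τ = M/ṁ = 271.83 s and T_ss = T_in + Q̇/(ṁ c_p) = 43.521 °C.
This is linear first-order; T(t) = T_ss + (T₀ − T_ss) e^(−t/τ).
T(468) = 43.521 + (-30.621)·e^(−468/271.83) = 43.521 + (-30.621)·0.17876 = 38.047 °C.

38.0 °C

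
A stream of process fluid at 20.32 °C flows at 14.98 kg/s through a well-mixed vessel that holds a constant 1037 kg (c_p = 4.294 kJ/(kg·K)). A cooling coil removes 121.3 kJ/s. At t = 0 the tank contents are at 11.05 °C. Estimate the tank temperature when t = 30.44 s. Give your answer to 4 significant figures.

M c_p dT/dt = ṁ c_p (T_in − T) − Q̇.
Rearrange: dT/dt = (T_ss − T)/τ with τ = M/ṁ = 69.2256 s and T_ss = T_in − Q̇/(ṁ c_p) = 18.4342 °C.
Solution: T(t) = T_ss + (T₀ − T_ss) e^(−t/τ).
T(30.44) = 18.4342 + (-7.38424)·e^(−30.44/69.2256) = 18.4342 + (-7.38424)·0.644216 = 13.6772 °C.

13.68 °C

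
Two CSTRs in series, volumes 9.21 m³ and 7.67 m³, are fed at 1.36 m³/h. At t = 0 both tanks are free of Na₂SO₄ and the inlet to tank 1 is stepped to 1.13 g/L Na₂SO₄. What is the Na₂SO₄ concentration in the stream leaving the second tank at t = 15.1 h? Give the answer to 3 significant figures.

0.790 g/L

Time constants: τᵢ = Vᵢ/Q for each well-mixed tank.
τ₁ = 9.21/1.36 = 6.7721 h; τ₂ = 7.67/1.36 = 5.6397 h.
Solving the cascade with C₁(0)=C₂(0)=0 gives C₂(t) = C_in[1 − (τ₁ e^(−t/τ₁) − τ₂ e^(−t/τ₂))/(τ₁ − τ₂)].
At t = 15.1: e^(−t/τ₁) = 0.10756, e^(−t/τ₂) = 0.068739.
C₂ = 1.13·[1 − (6.7721·0.10756 − 5.6397·0.068739)/(1.1324)] = 1.13·0.69912 = 0.79000 g/L.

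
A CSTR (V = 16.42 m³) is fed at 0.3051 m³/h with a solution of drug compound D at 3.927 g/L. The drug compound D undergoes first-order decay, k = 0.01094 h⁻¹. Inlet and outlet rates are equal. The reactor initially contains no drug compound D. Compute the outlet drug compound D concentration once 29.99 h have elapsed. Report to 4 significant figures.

1.452 g/L

Accumulation = in − out − consumed: V dC/dt = Q C_in − Q C − k V C.
dC/dt = (Q/V) C_in − (Q/V + k) C; effective rate a = Q/V + k = 0.0185810 + 0.01094 = 0.0295210 h⁻¹.
C_ss = Q C_in/(Q + kV) = 2.47172 g/L; C(t) = C_ss + (C₀ − C_ss) e^(−a t).
C(29.99) = 2.47172 + (-2.47172)·e^(−0.0295210·29.99) = 2.47172 + (-2.47172)·0.412576 = 1.45195 g/L.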